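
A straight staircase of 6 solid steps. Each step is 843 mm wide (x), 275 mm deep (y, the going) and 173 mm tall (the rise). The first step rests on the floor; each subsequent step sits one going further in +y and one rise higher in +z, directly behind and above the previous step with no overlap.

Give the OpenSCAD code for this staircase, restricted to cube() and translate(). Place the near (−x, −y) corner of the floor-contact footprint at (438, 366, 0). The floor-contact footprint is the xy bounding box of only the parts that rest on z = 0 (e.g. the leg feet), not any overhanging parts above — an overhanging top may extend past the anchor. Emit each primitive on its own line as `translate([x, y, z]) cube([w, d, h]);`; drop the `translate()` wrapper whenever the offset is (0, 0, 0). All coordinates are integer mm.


translate([438, 366, 0]) cube([843, 275, 173]);
translate([438, 641, 173]) cube([843, 275, 173]);
translate([438, 916, 346]) cube([843, 275, 173]);
translate([438, 1191, 519]) cube([843, 275, 173]);
translate([438, 1466, 692]) cube([843, 275, 173]);
translate([438, 1741, 865]) cube([843, 275, 173]);


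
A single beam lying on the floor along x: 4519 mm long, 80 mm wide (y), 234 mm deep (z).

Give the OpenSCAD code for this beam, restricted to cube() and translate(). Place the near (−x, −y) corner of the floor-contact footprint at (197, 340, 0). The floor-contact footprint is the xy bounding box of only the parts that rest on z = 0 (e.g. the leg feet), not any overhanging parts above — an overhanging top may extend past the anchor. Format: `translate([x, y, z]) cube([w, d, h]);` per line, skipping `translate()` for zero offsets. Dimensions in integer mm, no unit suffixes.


translate([197, 340, 0]) cube([4519, 80, 234]);


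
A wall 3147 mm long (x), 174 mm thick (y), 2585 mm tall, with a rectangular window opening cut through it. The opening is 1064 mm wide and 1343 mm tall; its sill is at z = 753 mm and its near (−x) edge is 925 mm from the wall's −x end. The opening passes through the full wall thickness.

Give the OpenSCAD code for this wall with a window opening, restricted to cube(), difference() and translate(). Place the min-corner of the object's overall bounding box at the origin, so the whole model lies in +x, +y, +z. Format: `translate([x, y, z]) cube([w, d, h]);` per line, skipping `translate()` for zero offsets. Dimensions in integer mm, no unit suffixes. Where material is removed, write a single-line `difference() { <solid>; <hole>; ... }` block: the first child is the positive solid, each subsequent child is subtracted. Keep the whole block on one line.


difference() { cube([3147, 174, 2585]); translate([925, 0, 753]) cube([1064, 174, 1343]); }


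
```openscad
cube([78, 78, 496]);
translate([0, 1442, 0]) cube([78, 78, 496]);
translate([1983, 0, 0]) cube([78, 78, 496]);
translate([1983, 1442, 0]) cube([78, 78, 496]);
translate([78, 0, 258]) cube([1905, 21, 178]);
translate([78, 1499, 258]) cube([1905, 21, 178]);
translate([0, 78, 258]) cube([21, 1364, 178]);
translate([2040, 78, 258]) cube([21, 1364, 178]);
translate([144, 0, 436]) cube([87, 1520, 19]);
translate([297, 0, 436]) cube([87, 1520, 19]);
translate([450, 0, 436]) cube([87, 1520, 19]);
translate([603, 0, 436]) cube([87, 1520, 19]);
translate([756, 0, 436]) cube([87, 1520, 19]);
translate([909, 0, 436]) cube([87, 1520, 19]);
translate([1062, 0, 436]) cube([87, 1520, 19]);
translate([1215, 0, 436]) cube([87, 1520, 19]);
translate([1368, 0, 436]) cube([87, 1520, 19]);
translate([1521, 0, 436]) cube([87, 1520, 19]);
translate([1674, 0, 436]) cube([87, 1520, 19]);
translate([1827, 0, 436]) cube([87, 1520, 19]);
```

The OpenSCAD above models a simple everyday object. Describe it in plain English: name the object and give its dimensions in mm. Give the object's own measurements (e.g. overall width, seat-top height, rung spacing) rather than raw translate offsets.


A bed frame 2061 mm long (x) by 1520 mm wide (y). Four 78×78 mm corner posts, 496 mm tall, at the corners of the footprint. Four rails of 21 mm thickness and 178 mm height run between adjacent posts with their undersides at z = 258 mm, their outer faces flush with the outside of the frame (the two x-running rails run between the posts' inner faces; the two y-running rails run between the posts' inner faces). 12 slats, each 87 mm wide (x) and 19 mm thick, lie across the top of the two x-running rails, running the full 1520 mm width of the frame in y; along x they sit between the end posts with a 66 mm gap after the −x posts and between neighbouring slats, leaving 69 mm before the +x posts.


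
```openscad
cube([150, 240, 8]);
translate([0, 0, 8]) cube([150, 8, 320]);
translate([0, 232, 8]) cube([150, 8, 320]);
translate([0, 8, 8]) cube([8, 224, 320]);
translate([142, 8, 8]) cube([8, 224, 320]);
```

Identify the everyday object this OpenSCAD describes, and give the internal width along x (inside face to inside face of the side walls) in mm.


An open box. The internal width is 134 mm.

A 150×240 base slab with four walls standing on it — an open box. The base is 150 mm wide and the walls are 8 mm thick, so the internal width is 150 − 2 × 8 = 134 mm.


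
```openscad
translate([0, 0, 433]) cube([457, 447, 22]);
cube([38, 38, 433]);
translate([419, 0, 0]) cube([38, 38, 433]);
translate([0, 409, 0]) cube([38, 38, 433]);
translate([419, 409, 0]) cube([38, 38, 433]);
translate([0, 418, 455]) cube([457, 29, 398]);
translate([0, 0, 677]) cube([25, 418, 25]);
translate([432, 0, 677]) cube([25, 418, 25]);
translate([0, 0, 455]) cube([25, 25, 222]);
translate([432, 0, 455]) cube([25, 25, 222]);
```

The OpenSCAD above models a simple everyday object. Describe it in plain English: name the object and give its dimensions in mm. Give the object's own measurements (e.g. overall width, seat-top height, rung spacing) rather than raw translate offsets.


A chair. The seat is a 457×447×22 mm slab with its top at z = 455 mm, on four 38×38 mm corner legs (flush with the seat edges, standing on z = 0). A flat backrest 29 mm thick, 398 mm tall, spans the full seat width and rises from the seat top along its +y edge, rear face flush with the rear of the seat. Two armrests of 25×25 mm section run along each side from the seat's front edge to the front of the backrest, top faces 247 mm above the seat top and outer faces flush with the seat's x-edges; a 25×25 mm post under the front of each armrest stands on the seat at the front corner.


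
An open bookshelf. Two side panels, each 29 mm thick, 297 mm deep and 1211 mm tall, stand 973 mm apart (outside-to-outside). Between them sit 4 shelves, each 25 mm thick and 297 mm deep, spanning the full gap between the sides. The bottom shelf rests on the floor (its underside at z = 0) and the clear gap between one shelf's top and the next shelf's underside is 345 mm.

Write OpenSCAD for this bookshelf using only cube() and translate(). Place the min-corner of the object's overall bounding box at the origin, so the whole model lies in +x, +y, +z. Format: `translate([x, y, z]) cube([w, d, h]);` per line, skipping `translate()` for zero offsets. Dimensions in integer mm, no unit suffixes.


cube([29, 297, 1211]);
translate([944, 0, 0]) cube([29, 297, 1211]);
translate([29, 0, 0]) cube([915, 297, 25]);
translate([29, 0, 370]) cube([915, 297, 25]);
translate([29, 0, 740]) cube([915, 297, 25]);
translate([29, 0, 1110]) cube([915, 297, 25]);


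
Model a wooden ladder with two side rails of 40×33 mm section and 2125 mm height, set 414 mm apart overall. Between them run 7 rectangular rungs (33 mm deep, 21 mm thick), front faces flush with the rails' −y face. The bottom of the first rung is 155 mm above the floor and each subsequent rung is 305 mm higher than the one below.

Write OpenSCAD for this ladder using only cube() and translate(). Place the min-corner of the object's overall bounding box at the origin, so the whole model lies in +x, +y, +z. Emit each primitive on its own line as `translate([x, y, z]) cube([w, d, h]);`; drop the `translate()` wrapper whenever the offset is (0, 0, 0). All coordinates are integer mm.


cube([40, 33, 2125]);
translate([374, 0, 0]) cube([40, 33, 2125]);
translate([40, 0, 155]) cube([334, 33, 21]);
translate([40, 0, 460]) cube([334, 33, 21]);
translate([40, 0, 765]) cube([334, 33, 21]);
translate([40, 0, 1070]) cube([334, 33, 21]);
translate([40, 0, 1375]) cube([334, 33, 21]);
translate([40, 0, 1680]) cube([334, 33, 21]);
translate([40, 0, 1985]) cube([334, 33, 21]);


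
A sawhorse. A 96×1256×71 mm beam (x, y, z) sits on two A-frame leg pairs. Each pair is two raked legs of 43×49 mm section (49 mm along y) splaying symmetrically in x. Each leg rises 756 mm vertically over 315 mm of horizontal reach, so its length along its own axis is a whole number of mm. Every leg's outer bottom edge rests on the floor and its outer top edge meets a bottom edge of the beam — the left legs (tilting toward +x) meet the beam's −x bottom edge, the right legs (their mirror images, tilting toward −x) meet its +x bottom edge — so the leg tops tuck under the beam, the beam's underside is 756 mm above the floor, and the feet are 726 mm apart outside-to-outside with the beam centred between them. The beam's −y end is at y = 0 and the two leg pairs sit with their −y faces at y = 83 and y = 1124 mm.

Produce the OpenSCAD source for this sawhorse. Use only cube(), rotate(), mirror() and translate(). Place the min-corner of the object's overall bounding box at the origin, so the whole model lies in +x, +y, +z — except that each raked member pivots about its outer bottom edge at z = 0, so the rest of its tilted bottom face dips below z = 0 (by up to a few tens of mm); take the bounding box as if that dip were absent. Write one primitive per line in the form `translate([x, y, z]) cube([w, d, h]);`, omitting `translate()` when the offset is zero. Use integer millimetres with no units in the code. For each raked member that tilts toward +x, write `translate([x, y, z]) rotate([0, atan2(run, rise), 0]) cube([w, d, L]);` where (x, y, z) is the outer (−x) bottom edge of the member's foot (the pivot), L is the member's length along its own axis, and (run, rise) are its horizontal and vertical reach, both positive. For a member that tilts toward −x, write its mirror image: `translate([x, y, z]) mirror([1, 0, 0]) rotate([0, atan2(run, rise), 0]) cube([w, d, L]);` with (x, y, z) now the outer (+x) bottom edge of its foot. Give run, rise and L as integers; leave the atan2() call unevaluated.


translate([315, 0, 756]) cube([96, 1256, 71]);
translate([0, 83, 0]) rotate([0, atan2(315, 756), 0]) cube([43, 49, 819]);
translate([726, 83, 0]) mirror([1, 0, 0]) rotate([0, atan2(315, 756), 0]) cube([43, 49, 819]);
translate([0, 1124, 0]) rotate([0, atan2(315, 756), 0]) cube([43, 49, 819]);
translate([726, 1124, 0]) mirror([1, 0, 0]) rotate([0, atan2(315, 756), 0]) cube([43, 49, 819]);


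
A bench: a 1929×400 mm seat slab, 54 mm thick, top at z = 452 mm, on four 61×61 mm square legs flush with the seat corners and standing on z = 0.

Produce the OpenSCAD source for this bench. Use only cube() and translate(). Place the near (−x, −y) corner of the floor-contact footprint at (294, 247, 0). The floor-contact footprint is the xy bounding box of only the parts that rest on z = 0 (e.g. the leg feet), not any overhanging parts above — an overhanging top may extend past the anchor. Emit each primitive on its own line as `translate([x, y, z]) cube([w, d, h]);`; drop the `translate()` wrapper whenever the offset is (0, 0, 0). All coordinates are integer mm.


translate([294, 247, 398]) cube([1929, 400, 54]);
translate([294, 247, 0]) cube([61, 61, 398]);
translate([294, 586, 0]) cube([61, 61, 398]);
translate([2162, 247, 0]) cube([61, 61, 398]);
translate([2162, 586, 0]) cube([61, 61, 398]);


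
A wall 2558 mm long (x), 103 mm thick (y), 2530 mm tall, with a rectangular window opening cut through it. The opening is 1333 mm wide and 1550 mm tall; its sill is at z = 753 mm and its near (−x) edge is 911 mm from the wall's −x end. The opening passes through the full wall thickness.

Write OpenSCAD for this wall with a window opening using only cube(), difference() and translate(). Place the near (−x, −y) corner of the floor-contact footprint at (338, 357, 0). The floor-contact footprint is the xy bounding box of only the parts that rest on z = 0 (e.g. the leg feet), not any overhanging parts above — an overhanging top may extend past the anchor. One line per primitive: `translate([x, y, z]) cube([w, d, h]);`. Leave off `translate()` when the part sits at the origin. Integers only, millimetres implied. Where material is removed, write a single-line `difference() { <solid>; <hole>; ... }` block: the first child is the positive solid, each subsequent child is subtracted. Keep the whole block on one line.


difference() { translate([338, 357, 0]) cube([2558, 103, 2530]); translate([1249, 357, 753]) cube([1333, 103, 1550]); }


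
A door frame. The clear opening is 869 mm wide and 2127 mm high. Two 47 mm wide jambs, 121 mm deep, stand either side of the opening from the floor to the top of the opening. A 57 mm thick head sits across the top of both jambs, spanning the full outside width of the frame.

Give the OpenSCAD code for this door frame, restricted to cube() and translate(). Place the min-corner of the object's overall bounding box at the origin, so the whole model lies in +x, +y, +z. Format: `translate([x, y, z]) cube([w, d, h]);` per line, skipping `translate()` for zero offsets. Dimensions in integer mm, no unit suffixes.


cube([47, 121, 2127]);
translate([916, 0, 0]) cube([47, 121, 2127]);
translate([0, 0, 2127]) cube([963, 121, 57]);


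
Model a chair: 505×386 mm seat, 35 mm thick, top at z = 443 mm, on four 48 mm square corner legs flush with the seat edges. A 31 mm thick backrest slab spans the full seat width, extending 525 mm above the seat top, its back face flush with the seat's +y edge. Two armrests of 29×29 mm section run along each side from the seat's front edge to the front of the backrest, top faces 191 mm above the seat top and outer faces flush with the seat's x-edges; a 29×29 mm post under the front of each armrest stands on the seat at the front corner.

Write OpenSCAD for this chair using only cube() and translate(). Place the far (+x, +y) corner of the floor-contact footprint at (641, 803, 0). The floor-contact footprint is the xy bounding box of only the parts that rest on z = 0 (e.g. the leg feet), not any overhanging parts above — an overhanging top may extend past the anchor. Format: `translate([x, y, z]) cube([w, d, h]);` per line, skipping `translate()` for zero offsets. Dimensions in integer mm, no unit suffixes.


translate([136, 417, 408]) cube([505, 386, 35]);
translate([136, 417, 0]) cube([48, 48, 408]);
translate([593, 417, 0]) cube([48, 48, 408]);
translate([136, 755, 0]) cube([48, 48, 408]);
translate([593, 755, 0]) cube([48, 48, 408]);
translate([136, 772, 443]) cube([505, 31, 525]);
translate([136, 417, 605]) cube([29, 355, 29]);
translate([612, 417, 605]) cube([29, 355, 29]);
translate([136, 417, 443]) cube([29, 29, 162]);
translate([612, 417, 443]) cube([29, 29, 162]);


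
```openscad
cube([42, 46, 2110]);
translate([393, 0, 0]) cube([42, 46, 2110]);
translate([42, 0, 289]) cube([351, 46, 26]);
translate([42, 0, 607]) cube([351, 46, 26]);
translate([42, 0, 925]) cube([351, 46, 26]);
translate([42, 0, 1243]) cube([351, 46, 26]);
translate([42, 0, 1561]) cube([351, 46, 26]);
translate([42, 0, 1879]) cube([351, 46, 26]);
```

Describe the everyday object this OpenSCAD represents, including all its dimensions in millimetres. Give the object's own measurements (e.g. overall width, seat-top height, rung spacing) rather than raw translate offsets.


A straight ladder. Two 42×46 mm vertical rails, 2110 mm tall, stand 435 mm apart (outside-to-outside) with their front faces coplanar on the −y side. 6 rungs, each 46 mm deep and 26 mm tall, span between the inner faces of the rails, front faces flush with the rails. The lowest rung's underside is at z = 289 mm and rungs are spaced 318 mm apart (underside to underside).


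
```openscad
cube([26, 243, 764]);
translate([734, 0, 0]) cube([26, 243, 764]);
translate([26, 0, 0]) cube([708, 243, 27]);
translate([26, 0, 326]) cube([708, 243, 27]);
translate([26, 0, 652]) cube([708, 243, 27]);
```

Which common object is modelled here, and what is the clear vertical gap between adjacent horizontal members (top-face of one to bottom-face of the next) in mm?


A bookshelf. The clear shelf gap is 299 mm.

Two tall side panels with 3 horizontal boards between them — a bookshelf. The first two shelf undersides are at z = 0 and z = 326; with shelf thickness 27, the clear gap is 326 − 0 − 27 = 299 mm.


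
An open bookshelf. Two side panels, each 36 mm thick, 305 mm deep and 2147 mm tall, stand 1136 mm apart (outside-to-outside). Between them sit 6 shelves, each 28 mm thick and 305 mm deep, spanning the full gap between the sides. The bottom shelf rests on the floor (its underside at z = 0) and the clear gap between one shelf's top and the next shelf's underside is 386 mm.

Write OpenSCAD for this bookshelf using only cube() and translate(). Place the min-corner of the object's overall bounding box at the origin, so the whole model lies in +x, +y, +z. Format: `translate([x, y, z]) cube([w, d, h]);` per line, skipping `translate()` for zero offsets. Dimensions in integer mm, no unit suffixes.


cube([36, 305, 2147]);
translate([1100, 0, 0]) cube([36, 305, 2147]);
translate([36, 0, 0]) cube([1064, 305, 28]);
translate([36, 0, 414]) cube([1064, 305, 28]);
translate([36, 0, 828]) cube([1064, 305, 28]);
translate([36, 0, 1242]) cube([1064, 305, 28]);
translate([36, 0, 1656]) cube([1064, 305, 28]);
translate([36, 0, 2070]) cube([1064, 305, 28]);


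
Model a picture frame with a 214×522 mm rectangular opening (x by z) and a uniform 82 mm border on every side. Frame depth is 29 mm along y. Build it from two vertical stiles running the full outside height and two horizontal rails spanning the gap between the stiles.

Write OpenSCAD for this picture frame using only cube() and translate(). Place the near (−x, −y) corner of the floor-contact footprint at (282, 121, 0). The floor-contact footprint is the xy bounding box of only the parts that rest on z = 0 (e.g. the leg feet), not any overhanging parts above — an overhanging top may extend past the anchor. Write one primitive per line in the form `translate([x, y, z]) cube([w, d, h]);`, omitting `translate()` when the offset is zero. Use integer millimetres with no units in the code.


translate([282, 121, 0]) cube([82, 29, 686]);
translate([578, 121, 0]) cube([82, 29, 686]);
translate([364, 121, 0]) cube([214, 29, 82]);
translate([364, 121, 604]) cube([214, 29, 82]);


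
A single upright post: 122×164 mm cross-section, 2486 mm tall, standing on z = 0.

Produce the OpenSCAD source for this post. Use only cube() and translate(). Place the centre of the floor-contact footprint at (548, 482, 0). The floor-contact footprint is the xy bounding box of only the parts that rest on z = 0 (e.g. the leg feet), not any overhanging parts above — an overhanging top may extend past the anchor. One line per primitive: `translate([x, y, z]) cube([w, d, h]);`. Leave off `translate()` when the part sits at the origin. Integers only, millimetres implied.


translate([487, 400, 0]) cube([122, 164, 2486]);


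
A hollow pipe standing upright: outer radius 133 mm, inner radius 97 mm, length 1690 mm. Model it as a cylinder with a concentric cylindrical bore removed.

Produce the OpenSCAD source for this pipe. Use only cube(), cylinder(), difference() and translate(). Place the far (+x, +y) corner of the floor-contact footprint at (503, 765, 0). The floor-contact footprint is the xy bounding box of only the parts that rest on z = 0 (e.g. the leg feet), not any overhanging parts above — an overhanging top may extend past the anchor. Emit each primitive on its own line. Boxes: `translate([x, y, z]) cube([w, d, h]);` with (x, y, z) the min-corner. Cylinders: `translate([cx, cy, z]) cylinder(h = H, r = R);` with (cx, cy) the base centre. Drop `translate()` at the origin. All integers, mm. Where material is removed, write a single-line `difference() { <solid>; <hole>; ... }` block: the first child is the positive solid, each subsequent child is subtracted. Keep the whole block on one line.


difference() { translate([370, 632, 0]) cylinder(h = 1690, r = 133); translate([370, 632, 0]) cylinder(h = 1690, r = 97); }


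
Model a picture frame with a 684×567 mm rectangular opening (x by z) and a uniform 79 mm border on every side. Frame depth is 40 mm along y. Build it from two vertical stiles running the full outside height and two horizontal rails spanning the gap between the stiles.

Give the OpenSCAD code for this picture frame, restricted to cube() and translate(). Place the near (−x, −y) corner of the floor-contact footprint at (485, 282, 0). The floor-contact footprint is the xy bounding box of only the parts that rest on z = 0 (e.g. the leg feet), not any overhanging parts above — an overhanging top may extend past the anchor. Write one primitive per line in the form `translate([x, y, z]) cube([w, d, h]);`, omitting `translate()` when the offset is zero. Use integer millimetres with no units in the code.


translate([485, 282, 0]) cube([79, 40, 725]);
translate([1248, 282, 0]) cube([79, 40, 725]);
translate([564, 282, 0]) cube([684, 40, 79]);
translate([564, 282, 646]) cube([684, 40, 79]);


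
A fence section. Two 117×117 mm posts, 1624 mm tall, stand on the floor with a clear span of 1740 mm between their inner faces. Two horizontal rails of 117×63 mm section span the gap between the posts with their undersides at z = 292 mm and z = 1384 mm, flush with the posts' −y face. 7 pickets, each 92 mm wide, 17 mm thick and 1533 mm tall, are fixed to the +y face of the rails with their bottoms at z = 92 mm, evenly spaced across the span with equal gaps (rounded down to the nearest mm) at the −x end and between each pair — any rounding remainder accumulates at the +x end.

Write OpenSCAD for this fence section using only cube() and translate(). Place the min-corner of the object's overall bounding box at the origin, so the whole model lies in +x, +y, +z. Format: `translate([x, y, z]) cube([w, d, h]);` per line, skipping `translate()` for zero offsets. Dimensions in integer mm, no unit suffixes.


cube([117, 117, 1624]);
translate([1857, 0, 0]) cube([117, 117, 1624]);
translate([117, 0, 292]) cube([1740, 117, 63]);
translate([117, 0, 1384]) cube([1740, 117, 63]);
translate([254, 117, 92]) cube([92, 17, 1533]);
translate([483, 117, 92]) cube([92, 17, 1533]);
translate([712, 117, 92]) cube([92, 17, 1533]);
translate([941, 117, 92]) cube([92, 17, 1533]);
translate([1170, 117, 92]) cube([92, 17, 1533]);
translate([1399, 117, 92]) cube([92, 17, 1533]);
translate([1628, 117, 92]) cube([92, 17, 1533]);


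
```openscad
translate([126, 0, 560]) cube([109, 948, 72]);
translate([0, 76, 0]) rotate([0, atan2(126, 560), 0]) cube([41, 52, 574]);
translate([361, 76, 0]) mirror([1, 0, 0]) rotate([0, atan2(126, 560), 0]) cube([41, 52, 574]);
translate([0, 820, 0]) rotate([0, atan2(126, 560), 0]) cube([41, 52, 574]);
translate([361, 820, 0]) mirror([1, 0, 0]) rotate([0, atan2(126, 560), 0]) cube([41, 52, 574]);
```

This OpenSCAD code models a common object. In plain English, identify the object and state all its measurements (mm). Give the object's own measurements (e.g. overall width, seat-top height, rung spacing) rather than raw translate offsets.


A sawhorse. A 109×948×72 mm beam (x, y, z) sits on two A-frame leg pairs. Each pair is two raked legs of 41×52 mm section (52 mm along y) splaying symmetrically in x. Each leg rises 560 mm vertically over 126 mm of horizontal reach and is 574 mm long along its own axis. Every leg's outer bottom edge rests on the floor and its outer top edge meets a bottom edge of the beam — the left legs (tilting toward +x) meet the beam's −x bottom edge, the right legs (their mirror images, tilting toward −x) meet its +x bottom edge — so the leg tops tuck under the beam, the beam's underside is 560 mm above the floor, and the feet are 361 mm apart outside-to-outside with the beam centred between them. The two leg pairs are set in 76 mm from either end of the beam.


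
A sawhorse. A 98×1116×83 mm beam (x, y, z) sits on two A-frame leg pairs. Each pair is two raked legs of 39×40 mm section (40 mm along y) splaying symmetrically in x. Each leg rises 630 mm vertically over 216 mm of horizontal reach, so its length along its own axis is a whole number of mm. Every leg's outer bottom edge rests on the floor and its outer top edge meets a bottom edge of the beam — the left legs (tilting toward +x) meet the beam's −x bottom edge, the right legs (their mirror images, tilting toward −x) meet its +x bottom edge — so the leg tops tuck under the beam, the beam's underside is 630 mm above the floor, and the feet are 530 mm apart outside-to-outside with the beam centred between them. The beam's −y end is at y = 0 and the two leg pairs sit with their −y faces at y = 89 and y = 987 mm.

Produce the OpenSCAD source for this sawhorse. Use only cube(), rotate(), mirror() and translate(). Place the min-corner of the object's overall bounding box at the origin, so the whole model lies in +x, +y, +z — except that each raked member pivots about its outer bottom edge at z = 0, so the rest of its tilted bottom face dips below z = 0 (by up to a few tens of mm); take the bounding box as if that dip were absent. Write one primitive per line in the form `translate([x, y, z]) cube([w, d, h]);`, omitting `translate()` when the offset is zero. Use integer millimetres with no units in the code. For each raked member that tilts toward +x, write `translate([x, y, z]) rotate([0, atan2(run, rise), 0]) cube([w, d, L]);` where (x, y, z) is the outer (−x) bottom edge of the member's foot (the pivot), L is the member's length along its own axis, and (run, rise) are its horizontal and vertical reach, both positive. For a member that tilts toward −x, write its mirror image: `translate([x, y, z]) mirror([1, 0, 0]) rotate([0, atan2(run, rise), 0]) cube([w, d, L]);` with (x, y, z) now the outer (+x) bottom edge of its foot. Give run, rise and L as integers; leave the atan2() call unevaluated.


translate([216, 0, 630]) cube([98, 1116, 83]);
translate([0, 89, 0]) rotate([0, atan2(216, 630), 0]) cube([39, 40, 666]);
translate([530, 89, 0]) mirror([1, 0, 0]) rotate([0, atan2(216, 630), 0]) cube([39, 40, 666]);
translate([0, 987, 0]) rotate([0, atan2(216, 630), 0]) cube([39, 40, 666]);
translate([530, 987, 0]) mirror([1, 0, 0]) rotate([0, atan2(216, 630), 0]) cube([39, 40, 666]);


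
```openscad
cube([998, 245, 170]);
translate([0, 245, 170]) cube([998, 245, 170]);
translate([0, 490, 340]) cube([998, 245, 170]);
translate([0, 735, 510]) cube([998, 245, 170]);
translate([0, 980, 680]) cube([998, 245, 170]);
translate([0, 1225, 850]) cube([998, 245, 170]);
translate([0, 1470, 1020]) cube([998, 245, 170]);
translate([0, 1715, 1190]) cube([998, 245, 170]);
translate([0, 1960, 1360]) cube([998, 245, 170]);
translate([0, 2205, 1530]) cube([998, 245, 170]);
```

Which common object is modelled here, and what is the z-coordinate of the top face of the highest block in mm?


A staircase. The total rise is 1700 mm.

10 identical blocks, each offset up and back from the previous — a staircase. Each step is 170 mm tall and there are 10 of them, so the total rise is 10 × 170 = 1700 mm.


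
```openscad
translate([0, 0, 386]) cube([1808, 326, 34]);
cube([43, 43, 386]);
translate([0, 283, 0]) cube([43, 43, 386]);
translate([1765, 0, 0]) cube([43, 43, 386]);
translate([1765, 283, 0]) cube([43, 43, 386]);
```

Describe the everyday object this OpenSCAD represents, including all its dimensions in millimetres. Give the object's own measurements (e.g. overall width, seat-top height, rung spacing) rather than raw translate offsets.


A long wooden bench with a 1808 mm (x) × 326 mm (y) seat, 34 mm thick, its top surface 420 mm above the floor. Four 43 mm square legs at the seat corners, flush with the edges, run from z = 0 to the seat underside.


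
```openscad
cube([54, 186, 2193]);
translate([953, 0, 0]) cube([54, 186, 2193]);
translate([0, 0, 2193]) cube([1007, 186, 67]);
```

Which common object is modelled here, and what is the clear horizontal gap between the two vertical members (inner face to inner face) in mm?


A door frame. The clear opening width is 899 mm.

Two 2193 mm tall posts with a header on top — a door frame. The left jamb is 54 mm wide at x = 0; the right jamb starts at x = 953. The clear opening is 953 − 54 = 899 mm.


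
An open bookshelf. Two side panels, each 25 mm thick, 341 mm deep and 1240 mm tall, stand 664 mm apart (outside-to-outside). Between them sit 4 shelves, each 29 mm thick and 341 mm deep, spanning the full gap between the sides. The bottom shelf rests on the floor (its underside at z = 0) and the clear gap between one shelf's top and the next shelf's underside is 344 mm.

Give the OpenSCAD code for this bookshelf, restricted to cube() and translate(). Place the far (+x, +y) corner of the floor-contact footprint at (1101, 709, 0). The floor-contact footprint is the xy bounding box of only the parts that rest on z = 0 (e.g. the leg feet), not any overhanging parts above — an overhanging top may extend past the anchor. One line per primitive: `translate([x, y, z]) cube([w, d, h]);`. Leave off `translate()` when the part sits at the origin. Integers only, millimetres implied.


translate([437, 368, 0]) cube([25, 341, 1240]);
translate([1076, 368, 0]) cube([25, 341, 1240]);
translate([462, 368, 0]) cube([614, 341, 29]);
translate([462, 368, 373]) cube([614, 341, 29]);
translate([462, 368, 746]) cube([614, 341, 29]);
translate([462, 368, 1119]) cube([614, 341, 29]);


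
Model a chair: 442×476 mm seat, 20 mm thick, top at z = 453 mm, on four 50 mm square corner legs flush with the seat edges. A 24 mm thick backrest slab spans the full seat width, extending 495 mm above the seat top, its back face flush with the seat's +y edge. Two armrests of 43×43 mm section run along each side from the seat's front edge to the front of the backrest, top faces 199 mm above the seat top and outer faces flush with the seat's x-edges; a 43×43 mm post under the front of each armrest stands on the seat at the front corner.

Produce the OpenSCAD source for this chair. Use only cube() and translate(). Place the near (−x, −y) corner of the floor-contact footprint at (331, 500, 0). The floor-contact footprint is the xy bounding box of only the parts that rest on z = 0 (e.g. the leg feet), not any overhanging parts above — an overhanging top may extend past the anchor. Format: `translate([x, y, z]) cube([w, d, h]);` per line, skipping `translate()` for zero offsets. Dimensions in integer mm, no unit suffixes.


translate([331, 500, 433]) cube([442, 476, 20]);
translate([331, 500, 0]) cube([50, 50, 433]);
translate([723, 500, 0]) cube([50, 50, 433]);
translate([331, 926, 0]) cube([50, 50, 433]);
translate([723, 926, 0]) cube([50, 50, 433]);
translate([331, 952, 453]) cube([442, 24, 495]);
translate([331, 500, 609]) cube([43, 452, 43]);
translate([730, 500, 609]) cube([43, 452, 43]);
translate([331, 500, 453]) cube([43, 43, 156]);
translate([730, 500, 453]) cube([43, 43, 156]);


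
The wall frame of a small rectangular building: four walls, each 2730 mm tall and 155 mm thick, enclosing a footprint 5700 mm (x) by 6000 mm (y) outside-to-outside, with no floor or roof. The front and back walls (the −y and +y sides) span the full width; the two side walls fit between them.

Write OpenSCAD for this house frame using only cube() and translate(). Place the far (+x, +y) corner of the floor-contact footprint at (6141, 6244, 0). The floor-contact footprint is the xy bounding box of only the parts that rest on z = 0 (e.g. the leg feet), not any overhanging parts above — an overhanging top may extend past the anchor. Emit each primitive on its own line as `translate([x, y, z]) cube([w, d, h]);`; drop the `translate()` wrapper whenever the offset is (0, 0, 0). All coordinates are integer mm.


translate([441, 244, 0]) cube([5700, 155, 2730]);
translate([441, 6089, 0]) cube([5700, 155, 2730]);
translate([441, 399, 0]) cube([155, 5690, 2730]);
translate([5986, 399, 0]) cube([155, 5690, 2730]);


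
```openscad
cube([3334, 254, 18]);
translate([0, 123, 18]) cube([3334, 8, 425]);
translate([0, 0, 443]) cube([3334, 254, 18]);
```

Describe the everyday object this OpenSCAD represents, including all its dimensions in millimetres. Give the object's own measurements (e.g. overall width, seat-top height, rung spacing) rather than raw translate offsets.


An I-beam lying along x, 3334 mm long. Overall section height 461 mm. Two flanges 254 mm wide (y) and 18 mm thick, one on the floor and one at the top; a web 8 mm thick runs between them, centred on the flange width.


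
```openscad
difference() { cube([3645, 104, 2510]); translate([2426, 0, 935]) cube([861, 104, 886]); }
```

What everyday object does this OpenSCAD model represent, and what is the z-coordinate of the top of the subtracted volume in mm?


A wall with a window opening. The window head height is 1821 mm.

A wall with a rectangular opening subtracted — a window. Sill at z = 935, opening 886 mm tall, so the head is at 935 + 886 = 1821 mm.


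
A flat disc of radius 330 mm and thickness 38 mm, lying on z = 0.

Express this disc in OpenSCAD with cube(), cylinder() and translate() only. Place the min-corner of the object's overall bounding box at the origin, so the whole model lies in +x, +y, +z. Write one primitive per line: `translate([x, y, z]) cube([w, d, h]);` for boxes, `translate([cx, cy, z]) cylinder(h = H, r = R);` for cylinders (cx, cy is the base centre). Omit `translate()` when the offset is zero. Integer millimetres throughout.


translate([330, 330, 0]) cylinder(h = 38, r = 330);


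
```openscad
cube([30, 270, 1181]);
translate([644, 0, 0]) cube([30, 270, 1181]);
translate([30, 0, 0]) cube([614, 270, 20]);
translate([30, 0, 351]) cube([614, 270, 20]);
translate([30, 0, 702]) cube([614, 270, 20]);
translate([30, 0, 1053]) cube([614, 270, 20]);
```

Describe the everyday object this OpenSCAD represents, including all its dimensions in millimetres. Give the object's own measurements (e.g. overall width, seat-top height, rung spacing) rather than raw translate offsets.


An open bookshelf. Two side panels, each 30 mm thick, 270 mm deep and 1181 mm tall, stand 674 mm apart (outside-to-outside). Between them sit 4 shelves, each 20 mm thick and 270 mm deep, spanning the full gap between the sides. The bottom shelf rests on the floor (its underside at z = 0) and the clear gap between one shelf's top and the next shelf's underside is 331 mm.


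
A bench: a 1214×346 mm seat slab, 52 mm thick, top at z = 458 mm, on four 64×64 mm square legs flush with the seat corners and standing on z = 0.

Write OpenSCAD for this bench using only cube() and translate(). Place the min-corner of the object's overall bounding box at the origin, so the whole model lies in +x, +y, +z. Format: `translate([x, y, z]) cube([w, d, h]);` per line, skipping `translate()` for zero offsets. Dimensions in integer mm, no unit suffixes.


// leg_h = 458 − 52 = 406
translate([0, 0, 406]) cube([1214, 346, 52]);
cube([64, 64, 406]);
translate([0, 282, 0]) cube([64, 64, 406]);
translate([1150, 0, 0]) cube([64, 64, 406]);
translate([1150, 282, 0]) cube([64, 64, 406]);


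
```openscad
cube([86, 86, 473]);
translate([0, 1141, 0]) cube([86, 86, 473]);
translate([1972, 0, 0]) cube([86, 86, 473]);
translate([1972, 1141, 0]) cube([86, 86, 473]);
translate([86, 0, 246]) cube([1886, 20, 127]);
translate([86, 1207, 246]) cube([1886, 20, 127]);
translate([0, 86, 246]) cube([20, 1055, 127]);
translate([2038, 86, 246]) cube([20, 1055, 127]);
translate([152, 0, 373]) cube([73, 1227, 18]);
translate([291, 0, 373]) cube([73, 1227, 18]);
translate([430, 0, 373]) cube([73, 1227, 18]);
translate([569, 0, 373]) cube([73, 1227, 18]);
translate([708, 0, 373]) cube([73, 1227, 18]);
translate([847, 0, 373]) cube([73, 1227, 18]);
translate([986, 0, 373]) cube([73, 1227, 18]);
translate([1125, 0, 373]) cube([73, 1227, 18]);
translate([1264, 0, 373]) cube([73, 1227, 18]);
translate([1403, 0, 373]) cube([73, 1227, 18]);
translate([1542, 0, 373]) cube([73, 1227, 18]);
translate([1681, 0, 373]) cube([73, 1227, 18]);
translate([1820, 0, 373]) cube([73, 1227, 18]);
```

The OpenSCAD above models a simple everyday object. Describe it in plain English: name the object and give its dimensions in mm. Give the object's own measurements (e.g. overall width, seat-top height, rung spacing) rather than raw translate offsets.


A bed frame 2058 mm long (x) by 1227 mm wide (y). Four 86×86 mm corner posts, 473 mm tall, at the corners of the footprint. Four rails of 20 mm thickness and 127 mm height run between adjacent posts with their undersides at z = 246 mm, their outer faces flush with the outside of the frame (the two x-running rails run between the posts' inner faces; the two y-running rails run between the posts' inner faces). 13 slats, each 73 mm wide (x) and 18 mm thick, lie across the top of the two x-running rails, running the full 1227 mm width of the frame in y; along x they sit between the end posts with a 66 mm gap after the −x posts and between neighbouring slats, leaving 79 mm before the +x posts.


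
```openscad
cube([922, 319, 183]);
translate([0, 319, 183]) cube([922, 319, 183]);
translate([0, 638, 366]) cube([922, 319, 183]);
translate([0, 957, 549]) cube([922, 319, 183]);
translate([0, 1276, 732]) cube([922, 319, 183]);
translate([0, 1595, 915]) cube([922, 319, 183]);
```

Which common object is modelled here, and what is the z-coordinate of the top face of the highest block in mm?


A staircase. The total rise is 1098 mm.

6 identical blocks, each offset up and back from the previous — a staircase. Each step is 183 mm tall and there are 6 of them, so the total rise is 6 × 183 = 1098 mm.


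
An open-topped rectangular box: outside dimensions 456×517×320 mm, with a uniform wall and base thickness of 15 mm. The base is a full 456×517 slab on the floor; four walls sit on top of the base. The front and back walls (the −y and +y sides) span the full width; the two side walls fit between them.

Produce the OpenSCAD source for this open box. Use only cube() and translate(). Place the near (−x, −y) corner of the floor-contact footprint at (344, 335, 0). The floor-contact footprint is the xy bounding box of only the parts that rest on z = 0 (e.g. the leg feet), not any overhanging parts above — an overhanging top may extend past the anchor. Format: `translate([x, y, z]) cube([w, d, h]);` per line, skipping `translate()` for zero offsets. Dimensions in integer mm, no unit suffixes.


translate([344, 335, 0]) cube([456, 517, 15]);
translate([344, 335, 15]) cube([456, 15, 305]);
translate([344, 837, 15]) cube([456, 15, 305]);
translate([344, 350, 15]) cube([15, 487, 305]);
translate([785, 350, 15]) cube([15, 487, 305]);


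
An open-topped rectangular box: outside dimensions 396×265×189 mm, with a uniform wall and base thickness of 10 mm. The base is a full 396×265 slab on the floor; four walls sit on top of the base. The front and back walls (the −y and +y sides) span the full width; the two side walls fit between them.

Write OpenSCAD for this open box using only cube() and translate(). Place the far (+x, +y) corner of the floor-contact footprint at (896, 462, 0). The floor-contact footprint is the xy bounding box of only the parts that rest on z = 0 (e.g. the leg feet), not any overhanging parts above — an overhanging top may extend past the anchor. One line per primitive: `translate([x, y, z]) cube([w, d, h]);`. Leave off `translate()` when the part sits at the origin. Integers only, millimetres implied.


translate([500, 197, 0]) cube([396, 265, 10]);
translate([500, 197, 10]) cube([396, 10, 179]);
translate([500, 452, 10]) cube([396, 10, 179]);
translate([500, 207, 10]) cube([10, 245, 179]);
translate([886, 207, 10]) cube([10, 245, 179]);
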